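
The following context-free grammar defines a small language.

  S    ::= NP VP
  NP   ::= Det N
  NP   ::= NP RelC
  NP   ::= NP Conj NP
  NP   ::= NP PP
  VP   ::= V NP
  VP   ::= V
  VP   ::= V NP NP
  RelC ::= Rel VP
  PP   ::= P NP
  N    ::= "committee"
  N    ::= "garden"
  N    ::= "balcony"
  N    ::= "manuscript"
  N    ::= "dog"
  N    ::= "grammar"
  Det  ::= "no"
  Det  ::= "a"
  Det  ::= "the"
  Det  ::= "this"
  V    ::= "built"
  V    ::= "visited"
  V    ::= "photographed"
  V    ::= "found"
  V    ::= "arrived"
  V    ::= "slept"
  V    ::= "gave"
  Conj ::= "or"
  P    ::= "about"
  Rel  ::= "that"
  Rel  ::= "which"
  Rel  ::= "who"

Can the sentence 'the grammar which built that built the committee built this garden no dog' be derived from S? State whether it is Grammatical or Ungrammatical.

[S [NP [NP [NP [Det the] [N grammar]] [RelC [Rel which] [VP [V built]]]] [RelC [Rel that] [VP [V built] [NP [Det the] [N committee]]]]] [VP [V built] [NP [Det this] [N garden]] [NP [Det no] [N dog]]]]
Every word is introduced by a lexical rule and the phrasal rules combine the resulting categories into a single S.

Grammatical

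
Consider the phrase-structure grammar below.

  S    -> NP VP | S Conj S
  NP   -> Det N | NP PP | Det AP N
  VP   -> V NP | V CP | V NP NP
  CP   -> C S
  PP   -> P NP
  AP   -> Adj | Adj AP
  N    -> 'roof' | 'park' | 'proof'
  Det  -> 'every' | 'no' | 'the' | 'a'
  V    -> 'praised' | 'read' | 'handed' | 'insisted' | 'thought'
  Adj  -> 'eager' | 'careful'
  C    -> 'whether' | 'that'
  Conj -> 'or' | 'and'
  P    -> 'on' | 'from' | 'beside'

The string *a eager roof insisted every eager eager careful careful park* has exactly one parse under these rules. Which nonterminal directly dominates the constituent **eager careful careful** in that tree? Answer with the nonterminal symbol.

S
  NP
    Det: a
    AP
      Adj: eager
    N: roof
  VP
    V: insisted
    NP
      Det: every
      AP
        Adj: eager
        AP
          Adj: eager
          AP
            Adj: careful
            AP
              Adj: careful
      N: park
The span 'eager careful careful' is the AP node built by AP → Adj AP.
Its mother is the AP built by AP → Adj AP.

AP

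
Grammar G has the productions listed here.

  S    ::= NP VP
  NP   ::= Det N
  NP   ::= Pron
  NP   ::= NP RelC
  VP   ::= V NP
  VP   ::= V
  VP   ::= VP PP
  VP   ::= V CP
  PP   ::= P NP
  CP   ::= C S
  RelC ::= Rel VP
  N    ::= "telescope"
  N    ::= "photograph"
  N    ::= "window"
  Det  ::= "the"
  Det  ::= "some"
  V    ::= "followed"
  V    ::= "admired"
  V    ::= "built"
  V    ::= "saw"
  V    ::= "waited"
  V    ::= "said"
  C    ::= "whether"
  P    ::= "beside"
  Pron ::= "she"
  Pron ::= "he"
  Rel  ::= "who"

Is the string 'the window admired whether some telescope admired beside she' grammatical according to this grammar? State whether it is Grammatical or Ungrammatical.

Grammatical

[S [NP [Det the] [N window]] [VP [VP [V admired] [CP [C whether] [S [NP [Det some] [N telescope]] [VP [V admired]]]]] [PP [P beside] [NP [Pron she]]]]]
Every word is introduced by a lexical rule and the phrasal rules combine the resulting categories into a single S.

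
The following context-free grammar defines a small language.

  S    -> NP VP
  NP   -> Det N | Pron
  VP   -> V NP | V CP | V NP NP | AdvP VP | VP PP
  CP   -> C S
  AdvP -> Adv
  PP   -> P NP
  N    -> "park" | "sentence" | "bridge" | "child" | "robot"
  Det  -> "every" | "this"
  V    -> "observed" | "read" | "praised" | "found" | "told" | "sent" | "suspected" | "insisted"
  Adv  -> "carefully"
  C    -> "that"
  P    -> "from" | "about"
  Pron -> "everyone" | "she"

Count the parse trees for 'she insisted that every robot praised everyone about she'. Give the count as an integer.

The two bracketings:
[S [NP [Pron she]] [VP [V insisted] [CP [C that] [S [NP [Det every] [N robot]] [VP [VP [V praised] [NP [Pron everyone]]] [PP [P about] [NP [Pron she]]]]]]]]
[S [NP [Pron she]] [VP [VP [V insisted] [CP [C that] [S [NP [Det every] [N robot]] [VP [V praised] [NP [Pron everyone]]]]]] [PP [P about] [NP [Pron she]]]]]
The trees differ in how a recursive rule is bracketed over the same span.

2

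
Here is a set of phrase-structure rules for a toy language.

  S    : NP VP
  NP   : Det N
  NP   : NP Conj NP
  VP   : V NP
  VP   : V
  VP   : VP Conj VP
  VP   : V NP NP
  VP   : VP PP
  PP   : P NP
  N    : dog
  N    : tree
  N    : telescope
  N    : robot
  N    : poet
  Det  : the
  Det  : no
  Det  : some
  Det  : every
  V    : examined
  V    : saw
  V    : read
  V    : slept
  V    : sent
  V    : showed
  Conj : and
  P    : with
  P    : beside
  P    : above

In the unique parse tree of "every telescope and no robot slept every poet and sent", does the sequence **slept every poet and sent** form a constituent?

[S [NP [NP [Det every] [N telescope]] [Conj and] [NP [Det no] [N robot]]] [VP [VP [V slept] [NP [Det every] [N poet]]] [Conj and] [VP [V sent]]]]
The words 'slept every poet and sent' are exhaustively dominated by a single VP node (built by VP → VP Conj VP), so they form a constituent.

Yes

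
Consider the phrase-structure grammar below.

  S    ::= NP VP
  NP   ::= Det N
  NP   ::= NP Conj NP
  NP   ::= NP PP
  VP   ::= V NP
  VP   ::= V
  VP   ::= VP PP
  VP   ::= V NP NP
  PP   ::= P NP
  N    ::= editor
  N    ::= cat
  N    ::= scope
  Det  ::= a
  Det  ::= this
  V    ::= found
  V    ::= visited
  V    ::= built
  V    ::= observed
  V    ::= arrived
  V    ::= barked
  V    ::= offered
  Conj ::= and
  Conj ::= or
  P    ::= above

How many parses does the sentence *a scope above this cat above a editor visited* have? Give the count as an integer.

2

The two bracketings:
[S [NP [NP [Det a] [N scope]] [PP [P above] [NP [NP [Det this] [N cat]] [PP [P above] [NP [Det a] [N editor]]]]]] [VP [V visited]]]
[S [NP [NP [NP [Det a] [N scope]] [PP [P above] [NP [Det this] [N cat]]]] [PP [P above] [NP [Det a] [N editor]]]] [VP [V visited]]]
The trees differ in how a recursive rule is bracketed over the same span.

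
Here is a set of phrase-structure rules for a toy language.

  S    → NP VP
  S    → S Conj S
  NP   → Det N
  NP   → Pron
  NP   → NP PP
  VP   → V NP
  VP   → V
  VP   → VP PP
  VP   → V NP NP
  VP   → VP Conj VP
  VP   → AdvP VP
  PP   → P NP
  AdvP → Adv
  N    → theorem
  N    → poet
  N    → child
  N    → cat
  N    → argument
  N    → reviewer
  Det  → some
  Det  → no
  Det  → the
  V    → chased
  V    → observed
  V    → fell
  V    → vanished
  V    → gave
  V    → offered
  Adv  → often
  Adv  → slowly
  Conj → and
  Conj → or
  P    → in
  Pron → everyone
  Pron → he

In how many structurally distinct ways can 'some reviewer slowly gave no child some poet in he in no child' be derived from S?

Two of the 9 distinct bracketings:
[S [NP [Det some] [N reviewer]] [VP [VP [AdvP [Adv slowly]] [VP [V gave] [NP [Det no] [N child]] [NP [Det some] [N poet]]]] [PP [P in] [NP [NP [Pron he]] [PP [P in] [NP [Det no] [N child]]]]]]]
[S [NP [Det some] [N reviewer]] [VP [VP [VP [AdvP [Adv slowly]] [VP [V gave] [NP [Det no] [N child]] [NP [Det some] [N poet]]]] [PP [P in] [NP [Pron he]]]] [PP [P in] [NP [Det no] [N child]]]]]
The difference turns on whether NP → NP PP is used at the relevant span, versus an alternative expansion of NP.

9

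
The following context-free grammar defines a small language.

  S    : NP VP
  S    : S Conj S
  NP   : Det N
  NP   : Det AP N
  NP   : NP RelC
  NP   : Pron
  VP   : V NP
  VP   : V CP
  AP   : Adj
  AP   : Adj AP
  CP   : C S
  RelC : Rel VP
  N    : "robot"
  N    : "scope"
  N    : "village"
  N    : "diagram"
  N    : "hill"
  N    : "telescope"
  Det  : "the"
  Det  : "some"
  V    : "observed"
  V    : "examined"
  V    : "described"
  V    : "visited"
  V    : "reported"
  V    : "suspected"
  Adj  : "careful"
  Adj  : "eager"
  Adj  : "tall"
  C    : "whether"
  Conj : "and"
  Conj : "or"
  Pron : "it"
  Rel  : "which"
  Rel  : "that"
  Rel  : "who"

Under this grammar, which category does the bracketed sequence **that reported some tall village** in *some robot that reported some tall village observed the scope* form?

RelC

[S [NP [NP [Det some] [N robot]] [RelC [Rel that] [VP [V reported] [NP [Det some] [AP [Adj tall]] [N village]]]]] [VP [V observed] [NP [Det the] [N scope]]]]
The span 'that reported some tall village' is the RelC node built by RelC → Rel VP.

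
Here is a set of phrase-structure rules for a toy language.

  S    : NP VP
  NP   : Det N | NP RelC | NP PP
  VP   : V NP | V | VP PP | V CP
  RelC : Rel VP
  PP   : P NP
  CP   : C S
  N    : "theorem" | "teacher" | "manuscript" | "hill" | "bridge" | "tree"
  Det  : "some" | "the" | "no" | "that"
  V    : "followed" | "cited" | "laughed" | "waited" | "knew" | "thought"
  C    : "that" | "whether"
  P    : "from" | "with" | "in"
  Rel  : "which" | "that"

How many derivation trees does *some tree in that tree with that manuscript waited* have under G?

The two bracketings:
[S [NP [NP [Det some] [N tree]] [PP [P in] [NP [NP [Det that] [N tree]] [PP [P with] [NP [Det that] [N manuscript]]]]]] [VP [V waited]]]
[S [NP [NP [NP [Det some] [N tree]] [PP [P in] [NP [Det that] [N tree]]]] [PP [P with] [NP [Det that] [N manuscript]]]] [VP [V waited]]]
The trees differ in how a recursive rule is bracketed over the same span.

2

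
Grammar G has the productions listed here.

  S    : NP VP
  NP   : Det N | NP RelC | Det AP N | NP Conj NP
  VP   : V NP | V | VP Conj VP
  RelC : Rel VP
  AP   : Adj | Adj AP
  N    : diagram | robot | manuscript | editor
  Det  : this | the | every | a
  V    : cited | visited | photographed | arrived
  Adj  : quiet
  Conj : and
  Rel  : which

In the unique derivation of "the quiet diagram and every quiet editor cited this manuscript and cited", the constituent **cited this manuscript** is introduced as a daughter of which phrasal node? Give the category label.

VP

[S [NP [NP [Det the] [AP [Adj quiet]] [N diagram]] [Conj and] [NP [Det every] [AP [Adj quiet]] [N editor]]] [VP [VP [V cited] [NP [Det this] [N manuscript]]] [Conj and] [VP [V cited]]]]
The span 'cited this manuscript' is the VP node built by VP → V NP.
Its mother is the VP built by VP → VP Conj VP.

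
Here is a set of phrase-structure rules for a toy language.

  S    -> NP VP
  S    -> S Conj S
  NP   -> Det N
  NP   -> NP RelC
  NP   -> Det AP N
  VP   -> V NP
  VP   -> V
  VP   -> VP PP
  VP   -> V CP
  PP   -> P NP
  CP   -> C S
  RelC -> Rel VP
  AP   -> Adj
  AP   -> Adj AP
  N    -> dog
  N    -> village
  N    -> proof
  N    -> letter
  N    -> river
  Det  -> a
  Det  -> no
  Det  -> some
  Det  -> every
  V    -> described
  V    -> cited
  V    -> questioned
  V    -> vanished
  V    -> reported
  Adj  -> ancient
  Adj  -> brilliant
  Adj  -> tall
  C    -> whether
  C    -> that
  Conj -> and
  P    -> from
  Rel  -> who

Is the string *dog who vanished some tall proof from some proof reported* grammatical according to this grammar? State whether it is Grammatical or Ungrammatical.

For S → NP VP, no prefix of the string parses as an NP. The alternative S rule S → S Conj S likewise has no satisfying split.

Ungrammatical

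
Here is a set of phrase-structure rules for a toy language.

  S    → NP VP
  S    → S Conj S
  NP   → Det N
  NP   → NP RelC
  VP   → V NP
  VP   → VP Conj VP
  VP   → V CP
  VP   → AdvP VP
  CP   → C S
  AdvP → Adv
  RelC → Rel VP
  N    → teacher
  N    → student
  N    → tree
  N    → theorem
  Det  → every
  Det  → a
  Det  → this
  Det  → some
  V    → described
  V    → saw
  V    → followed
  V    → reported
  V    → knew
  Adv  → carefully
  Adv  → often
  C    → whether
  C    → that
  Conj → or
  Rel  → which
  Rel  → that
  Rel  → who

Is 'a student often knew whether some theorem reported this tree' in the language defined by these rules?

S
  NP
    Det: a
    N: student
  VP
    AdvP
      Adv: often
    VP
      V: knew
      CP
        C: whether
        S
          NP
            Det: some
            N: theorem
          VP
            V: reported
            NP
              Det: this
              N: tree
Every word is introduced by a lexical rule and the phrasal rules combine the resulting categories into a single S.

Grammatical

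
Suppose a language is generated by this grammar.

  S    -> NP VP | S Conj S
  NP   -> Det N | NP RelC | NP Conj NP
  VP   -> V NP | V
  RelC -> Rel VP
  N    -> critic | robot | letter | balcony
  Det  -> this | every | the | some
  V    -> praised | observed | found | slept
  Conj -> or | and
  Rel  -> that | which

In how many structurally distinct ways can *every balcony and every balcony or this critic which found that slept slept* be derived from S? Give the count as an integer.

9

Two of the 9 distinct bracketings:
[S [NP [NP [NP [NP [Det every] [N balcony]] [Conj and] [NP [NP [Det every] [N balcony]] [Conj or] [NP [Det this] [N critic]]]] [RelC [Rel which] [VP [V found]]]] [RelC [Rel that] [VP [V slept]]]] [VP [V slept]]]
[S [NP [NP [NP [NP [NP [Det every] [N balcony]] [Conj and] [NP [Det every] [N balcony]]] [Conj or] [NP [Det this] [N critic]]] [RelC [Rel which] [VP [V found]]]] [RelC [Rel that] [VP [V slept]]]] [VP [V slept]]]
The trees differ in how a recursive rule is bracketed over the same span.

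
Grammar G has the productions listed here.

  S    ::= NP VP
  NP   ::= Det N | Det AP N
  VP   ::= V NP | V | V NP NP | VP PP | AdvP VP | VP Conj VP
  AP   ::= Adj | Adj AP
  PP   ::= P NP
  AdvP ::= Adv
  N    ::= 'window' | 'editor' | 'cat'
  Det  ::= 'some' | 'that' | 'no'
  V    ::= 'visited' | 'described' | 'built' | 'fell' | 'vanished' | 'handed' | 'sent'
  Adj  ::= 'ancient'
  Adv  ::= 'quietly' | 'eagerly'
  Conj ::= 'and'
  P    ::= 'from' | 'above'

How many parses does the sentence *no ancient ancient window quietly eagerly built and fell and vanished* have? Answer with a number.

Two of the 9 distinct bracketings:
[S [NP [Det no] [AP [Adj ancient] [AP [Adj ancient]]] [N window]] [VP [AdvP [Adv quietly]] [VP [AdvP [Adv eagerly]] [VP [VP [V built]] [Conj and] [VP [VP [V fell]] [Conj and] [VP [V vanished]]]]]]]
[S [NP [Det no] [AP [Adj ancient] [AP [Adj ancient]]] [N window]] [VP [AdvP [Adv quietly]] [VP [AdvP [Adv eagerly]] [VP [VP [VP [V built]] [Conj and] [VP [V fell]]] [Conj and] [VP [V vanished]]]]]]
The trees differ in how a recursive rule is bracketed over the same span.

9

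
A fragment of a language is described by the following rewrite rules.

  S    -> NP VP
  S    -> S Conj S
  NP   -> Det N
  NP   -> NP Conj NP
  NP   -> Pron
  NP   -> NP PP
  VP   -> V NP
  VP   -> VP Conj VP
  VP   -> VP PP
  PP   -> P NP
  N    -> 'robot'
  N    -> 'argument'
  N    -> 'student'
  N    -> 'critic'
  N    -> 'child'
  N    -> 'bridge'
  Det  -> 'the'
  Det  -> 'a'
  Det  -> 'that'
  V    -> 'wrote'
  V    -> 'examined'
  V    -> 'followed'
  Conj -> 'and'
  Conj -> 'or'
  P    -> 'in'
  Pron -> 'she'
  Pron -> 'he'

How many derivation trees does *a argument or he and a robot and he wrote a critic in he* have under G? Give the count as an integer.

10

Two of the 10 distinct bracketings:
[S [NP [NP [Det a] [N argument]] [Conj or] [NP [NP [Pron he]] [Conj and] [NP [NP [Det a] [N robot]] [Conj and] [NP [Pron he]]]]] [VP [V wrote] [NP [NP [Det a] [N critic]] [PP [P in] [NP [Pron he]]]]]]
[S [NP [NP [Det a] [N argument]] [Conj or] [NP [NP [Pron he]] [Conj and] [NP [NP [Det a] [N robot]] [Conj and] [NP [Pron he]]]]] [VP [VP [V wrote] [NP [Det a] [N critic]]] [PP [P in] [NP [Pron he]]]]]
The difference turns on whether NP → NP PP is used at the relevant span, versus an alternative expansion of NP.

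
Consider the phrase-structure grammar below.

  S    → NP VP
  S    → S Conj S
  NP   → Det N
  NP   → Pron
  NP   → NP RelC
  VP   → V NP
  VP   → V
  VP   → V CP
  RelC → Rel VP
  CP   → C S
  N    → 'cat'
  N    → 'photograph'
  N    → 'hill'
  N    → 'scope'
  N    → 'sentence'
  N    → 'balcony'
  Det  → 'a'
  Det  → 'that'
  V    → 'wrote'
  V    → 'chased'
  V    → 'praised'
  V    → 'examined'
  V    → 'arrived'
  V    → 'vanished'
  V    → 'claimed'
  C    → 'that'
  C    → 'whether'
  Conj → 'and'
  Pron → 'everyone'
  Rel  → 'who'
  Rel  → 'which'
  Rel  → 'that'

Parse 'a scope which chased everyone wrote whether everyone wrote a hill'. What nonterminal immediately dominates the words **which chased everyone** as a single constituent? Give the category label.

[S [NP [NP [Det a] [N scope]] [RelC [Rel which] [VP [V chased] [NP [Pron everyone]]]]] [VP [V wrote] [CP [C whether] [S [NP [Pron everyone]] [VP [V wrote] [NP [Det a] [N hill]]]]]]]
The span 'which chased everyone' is the RelC node built by RelC → Rel VP.

RelC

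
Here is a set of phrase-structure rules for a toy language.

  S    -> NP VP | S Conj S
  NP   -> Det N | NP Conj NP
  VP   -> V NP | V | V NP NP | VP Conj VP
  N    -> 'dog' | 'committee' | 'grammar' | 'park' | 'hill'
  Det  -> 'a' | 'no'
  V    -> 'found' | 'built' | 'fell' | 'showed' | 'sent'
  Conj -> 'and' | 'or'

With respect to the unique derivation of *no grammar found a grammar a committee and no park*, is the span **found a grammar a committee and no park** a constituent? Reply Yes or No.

Yes

[S [NP [Det no] [N grammar]] [VP [V found] [NP [Det a] [N grammar]] [NP [NP [Det a] [N committee]] [Conj and] [NP [Det no] [N park]]]]]
The words 'found a grammar a committee and no park' are exhaustively dominated by a single VP node (built by VP → V NP NP), so they form a constituent.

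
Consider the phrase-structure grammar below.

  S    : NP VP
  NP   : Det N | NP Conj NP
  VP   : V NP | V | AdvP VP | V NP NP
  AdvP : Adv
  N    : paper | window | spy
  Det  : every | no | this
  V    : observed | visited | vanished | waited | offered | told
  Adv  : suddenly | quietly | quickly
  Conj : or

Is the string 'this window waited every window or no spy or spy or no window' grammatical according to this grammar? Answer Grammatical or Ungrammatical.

Ungrammatical

A Conj word can never sit immediately before an N word in any string this grammar generates, so the substring 'or spy' rules out a derivation.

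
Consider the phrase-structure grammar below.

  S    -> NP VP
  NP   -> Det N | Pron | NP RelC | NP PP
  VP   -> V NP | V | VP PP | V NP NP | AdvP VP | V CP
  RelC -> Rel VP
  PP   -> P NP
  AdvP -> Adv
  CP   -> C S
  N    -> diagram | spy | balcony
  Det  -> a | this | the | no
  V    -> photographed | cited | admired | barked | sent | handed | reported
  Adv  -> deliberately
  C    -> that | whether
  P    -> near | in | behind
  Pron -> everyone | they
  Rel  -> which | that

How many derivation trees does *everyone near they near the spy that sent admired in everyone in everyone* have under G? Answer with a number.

Two of the 10 distinct bracketings:
[S [NP [NP [NP [Pron everyone]] [PP [P near] [NP [NP [Pron they]] [PP [P near] [NP [Det the] [N spy]]]]]] [RelC [Rel that] [VP [V sent]]]] [VP [VP [V admired]] [PP [P in] [NP [NP [Pron everyone]] [PP [P in] [NP [Pron everyone]]]]]]]
[S [NP [NP [NP [Pron everyone]] [PP [P near] [NP [NP [Pron they]] [PP [P near] [NP [Det the] [N spy]]]]]] [RelC [Rel that] [VP [V sent]]]] [VP [VP [VP [V admired]] [PP [P in] [NP [Pron everyone]]]] [PP [P in] [NP [Pron everyone]]]]]
The trees differ in how a recursive rule is bracketed over the same span.

10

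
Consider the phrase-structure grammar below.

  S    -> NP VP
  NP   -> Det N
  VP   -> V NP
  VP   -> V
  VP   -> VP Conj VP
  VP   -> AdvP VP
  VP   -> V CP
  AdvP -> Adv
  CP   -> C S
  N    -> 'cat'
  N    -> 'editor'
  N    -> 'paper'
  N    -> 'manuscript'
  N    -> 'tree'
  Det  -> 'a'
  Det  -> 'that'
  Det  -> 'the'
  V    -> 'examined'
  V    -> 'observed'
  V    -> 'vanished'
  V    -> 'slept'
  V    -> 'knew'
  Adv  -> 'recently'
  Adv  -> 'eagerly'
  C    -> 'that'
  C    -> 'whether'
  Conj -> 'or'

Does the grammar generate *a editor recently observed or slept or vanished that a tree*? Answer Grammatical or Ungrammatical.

For S → NP VP, the only prefix that parses as NP is 'a editor', but the remainder 'recently observed or slept or vanished that a tree' is not a VP under these rules.

Ungrammatical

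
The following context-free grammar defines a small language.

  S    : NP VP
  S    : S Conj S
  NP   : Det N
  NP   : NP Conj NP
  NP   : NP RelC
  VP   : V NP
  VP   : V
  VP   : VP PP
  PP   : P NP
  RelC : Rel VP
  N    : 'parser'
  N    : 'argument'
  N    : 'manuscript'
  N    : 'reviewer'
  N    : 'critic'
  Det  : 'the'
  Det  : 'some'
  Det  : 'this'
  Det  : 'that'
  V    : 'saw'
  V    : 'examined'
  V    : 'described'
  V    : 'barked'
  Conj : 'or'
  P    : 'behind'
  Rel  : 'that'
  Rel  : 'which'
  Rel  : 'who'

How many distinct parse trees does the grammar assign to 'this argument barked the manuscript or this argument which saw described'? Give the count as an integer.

1

[S [S [NP [Det this] [N argument]] [VP [V barked] [NP [Det the] [N manuscript]]]] [Conj or] [S [NP [NP [Det this] [N argument]] [RelC [Rel which] [VP [V saw]]]] [VP [V described]]]]
No rule offers an alternative attachment or grouping for any span, so this is the only derivation.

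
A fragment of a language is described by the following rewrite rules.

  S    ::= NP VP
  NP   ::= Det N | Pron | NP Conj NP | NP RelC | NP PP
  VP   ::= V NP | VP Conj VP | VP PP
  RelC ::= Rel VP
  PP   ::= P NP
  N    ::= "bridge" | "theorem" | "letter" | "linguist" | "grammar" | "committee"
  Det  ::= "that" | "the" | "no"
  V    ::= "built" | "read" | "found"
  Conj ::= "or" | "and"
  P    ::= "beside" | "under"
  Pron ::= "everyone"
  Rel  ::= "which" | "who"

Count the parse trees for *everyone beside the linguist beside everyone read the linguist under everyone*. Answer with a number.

4

Two of the 4 distinct bracketings:
[S [NP [NP [Pron everyone]] [PP [P beside] [NP [NP [Det the] [N linguist]] [PP [P beside] [NP [Pron everyone]]]]]] [VP [V read] [NP [NP [Det the] [N linguist]] [PP [P under] [NP [Pron everyone]]]]]]
[S [NP [NP [Pron everyone]] [PP [P beside] [NP [NP [Det the] [N linguist]] [PP [P beside] [NP [Pron everyone]]]]]] [VP [VP [V read] [NP [Det the] [N linguist]]] [PP [P under] [NP [Pron everyone]]]]]
The difference turns on whether VP → VP PP is used at the relevant span, versus an alternative expansion of VP.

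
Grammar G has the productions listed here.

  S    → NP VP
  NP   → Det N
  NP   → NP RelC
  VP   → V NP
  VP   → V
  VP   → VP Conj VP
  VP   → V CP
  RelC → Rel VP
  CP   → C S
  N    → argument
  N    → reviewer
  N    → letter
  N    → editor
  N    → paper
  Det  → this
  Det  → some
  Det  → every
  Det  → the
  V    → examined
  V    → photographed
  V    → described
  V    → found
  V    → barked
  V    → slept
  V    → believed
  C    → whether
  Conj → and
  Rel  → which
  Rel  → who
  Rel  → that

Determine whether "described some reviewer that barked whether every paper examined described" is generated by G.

Ungrammatical

For S → NP VP, no prefix of the string parses as an NP.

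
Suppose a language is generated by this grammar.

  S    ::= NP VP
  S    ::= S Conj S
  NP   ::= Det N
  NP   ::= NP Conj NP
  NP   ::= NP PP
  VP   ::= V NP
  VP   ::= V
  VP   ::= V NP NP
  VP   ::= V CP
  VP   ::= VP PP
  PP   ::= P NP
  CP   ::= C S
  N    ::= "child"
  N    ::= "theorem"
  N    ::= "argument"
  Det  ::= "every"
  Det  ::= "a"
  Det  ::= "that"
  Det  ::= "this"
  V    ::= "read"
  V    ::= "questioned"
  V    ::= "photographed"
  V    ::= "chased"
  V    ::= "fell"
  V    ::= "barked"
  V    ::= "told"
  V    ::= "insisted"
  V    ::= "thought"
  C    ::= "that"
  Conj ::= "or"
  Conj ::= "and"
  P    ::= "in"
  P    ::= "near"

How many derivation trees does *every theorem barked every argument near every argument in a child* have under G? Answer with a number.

5

Two of the 5 distinct bracketings:
[S [NP [Det every] [N theorem]] [VP [V barked] [NP [NP [Det every] [N argument]] [PP [P near] [NP [NP [Det every] [N argument]] [PP [P in] [NP [Det a] [N child]]]]]]]]
[S [NP [Det every] [N theorem]] [VP [V barked] [NP [NP [NP [Det every] [N argument]] [PP [P near] [NP [Det every] [N argument]]]] [PP [P in] [NP [Det a] [N child]]]]]]
The trees differ in how a recursive rule is bracketed over the same span.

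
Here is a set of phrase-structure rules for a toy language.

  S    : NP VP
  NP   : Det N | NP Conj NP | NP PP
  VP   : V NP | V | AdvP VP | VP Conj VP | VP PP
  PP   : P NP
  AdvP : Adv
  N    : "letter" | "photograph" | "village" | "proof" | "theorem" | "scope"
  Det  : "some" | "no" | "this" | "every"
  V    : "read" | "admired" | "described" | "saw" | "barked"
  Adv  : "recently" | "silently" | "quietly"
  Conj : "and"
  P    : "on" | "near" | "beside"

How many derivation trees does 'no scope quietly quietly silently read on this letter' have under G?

4

Two of the 4 distinct bracketings:
[S [NP [Det no] [N scope]] [VP [AdvP [Adv quietly]] [VP [AdvP [Adv quietly]] [VP [AdvP [Adv silently]] [VP [VP [V read]] [PP [P on] [NP [Det this] [N letter]]]]]]]]
[S [NP [Det no] [N scope]] [VP [AdvP [Adv quietly]] [VP [AdvP [Adv quietly]] [VP [VP [AdvP [Adv silently]] [VP [V read]]] [PP [P on] [NP [Det this] [N letter]]]]]]]
The trees differ in how a recursive rule is bracketed over the same span.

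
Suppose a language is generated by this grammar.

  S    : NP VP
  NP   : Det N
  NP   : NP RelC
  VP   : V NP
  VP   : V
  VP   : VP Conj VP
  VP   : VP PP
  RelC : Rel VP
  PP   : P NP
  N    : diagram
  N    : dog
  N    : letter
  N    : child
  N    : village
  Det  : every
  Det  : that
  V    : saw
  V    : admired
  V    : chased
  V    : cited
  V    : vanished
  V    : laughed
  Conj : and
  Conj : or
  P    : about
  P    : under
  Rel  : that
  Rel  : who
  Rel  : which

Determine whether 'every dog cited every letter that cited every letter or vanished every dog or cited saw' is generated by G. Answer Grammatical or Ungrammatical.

For S → NP VP, the only prefix that parses as NP is 'every dog', but the remainder 'cited every letter that cited every letter or vanished every dog or cited saw' is not a VP under these rules.

Ungrammatical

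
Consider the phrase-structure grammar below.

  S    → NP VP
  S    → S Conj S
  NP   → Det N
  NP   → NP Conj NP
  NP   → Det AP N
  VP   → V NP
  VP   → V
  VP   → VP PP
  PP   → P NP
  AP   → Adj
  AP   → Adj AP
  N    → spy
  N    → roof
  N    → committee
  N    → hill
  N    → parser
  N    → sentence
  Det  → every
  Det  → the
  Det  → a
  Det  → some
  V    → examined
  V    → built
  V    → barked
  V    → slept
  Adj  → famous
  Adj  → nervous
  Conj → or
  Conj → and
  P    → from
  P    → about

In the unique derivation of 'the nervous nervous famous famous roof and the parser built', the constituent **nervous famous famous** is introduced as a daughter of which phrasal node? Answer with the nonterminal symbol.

AP

[S [NP [NP [Det the] [AP [Adj nervous] [AP [Adj nervous] [AP [Adj famous] [AP [Adj famous]]]]] [N roof]] [Conj and] [NP [Det the] [N parser]]] [VP [V built]]]
The span 'nervous famous famous' is the AP node built by AP → Adj AP.
Its mother is the AP built by AP → Adj AP.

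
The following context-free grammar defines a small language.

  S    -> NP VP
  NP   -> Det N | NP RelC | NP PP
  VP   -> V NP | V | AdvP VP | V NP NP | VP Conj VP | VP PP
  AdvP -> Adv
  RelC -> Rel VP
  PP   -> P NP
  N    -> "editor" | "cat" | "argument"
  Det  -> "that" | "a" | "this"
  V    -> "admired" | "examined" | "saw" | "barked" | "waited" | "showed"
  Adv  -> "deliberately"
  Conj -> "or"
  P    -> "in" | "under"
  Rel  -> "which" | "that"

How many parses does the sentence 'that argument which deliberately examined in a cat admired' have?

3

Two of the 3 distinct bracketings:
[S [NP [NP [Det that] [N argument]] [RelC [Rel which] [VP [AdvP [Adv deliberately]] [VP [VP [V examined]] [PP [P in] [NP [Det a] [N cat]]]]]]] [VP [V admired]]]
[S [NP [NP [Det that] [N argument]] [RelC [Rel which] [VP [VP [AdvP [Adv deliberately]] [VP [V examined]]] [PP [P in] [NP [Det a] [N cat]]]]]] [VP [V admired]]]
The trees differ in how a recursive rule is bracketed over the same span.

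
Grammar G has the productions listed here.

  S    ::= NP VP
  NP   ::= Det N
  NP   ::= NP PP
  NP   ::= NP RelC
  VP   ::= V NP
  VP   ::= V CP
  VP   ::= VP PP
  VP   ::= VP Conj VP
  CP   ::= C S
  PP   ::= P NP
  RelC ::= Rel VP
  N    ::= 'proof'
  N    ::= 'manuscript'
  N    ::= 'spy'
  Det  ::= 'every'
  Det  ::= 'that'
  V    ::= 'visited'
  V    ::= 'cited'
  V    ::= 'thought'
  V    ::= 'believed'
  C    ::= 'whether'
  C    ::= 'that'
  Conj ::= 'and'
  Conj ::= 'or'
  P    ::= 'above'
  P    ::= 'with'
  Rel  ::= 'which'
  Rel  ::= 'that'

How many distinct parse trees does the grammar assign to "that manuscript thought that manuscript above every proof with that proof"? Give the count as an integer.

Two of the 5 distinct bracketings:
[S [NP [Det that] [N manuscript]] [VP [V thought] [NP [NP [Det that] [N manuscript]] [PP [P above] [NP [NP [Det every] [N proof]] [PP [P with] [NP [Det that] [N proof]]]]]]]]
[S [NP [Det that] [N manuscript]] [VP [V thought] [NP [NP [NP [Det that] [N manuscript]] [PP [P above] [NP [Det every] [N proof]]]] [PP [P with] [NP [Det that] [N proof]]]]]]
The trees differ in how a recursive rule is bracketed over the same span.

5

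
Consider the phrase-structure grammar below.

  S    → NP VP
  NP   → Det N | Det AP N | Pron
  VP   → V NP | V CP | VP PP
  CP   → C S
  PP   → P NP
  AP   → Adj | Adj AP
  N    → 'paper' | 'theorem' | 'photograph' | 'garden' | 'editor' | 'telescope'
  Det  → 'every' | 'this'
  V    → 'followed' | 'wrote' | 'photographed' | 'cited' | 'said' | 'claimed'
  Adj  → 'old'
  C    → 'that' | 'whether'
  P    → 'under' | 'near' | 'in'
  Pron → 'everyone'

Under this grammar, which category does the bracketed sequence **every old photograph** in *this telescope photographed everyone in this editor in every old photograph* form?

NP

S
  NP
    Det: this
    N: telescope
  VP
    VP
      VP
        V: photographed
        NP
          Pron: everyone
      PP
        P: in
        NP
          Det: this
          N: editor
    PP
      P: in
      NP
        Det: every
        AP
          Adj: old
        N: photograph
The span 'every old photograph' is the NP node built by NP → Det AP N.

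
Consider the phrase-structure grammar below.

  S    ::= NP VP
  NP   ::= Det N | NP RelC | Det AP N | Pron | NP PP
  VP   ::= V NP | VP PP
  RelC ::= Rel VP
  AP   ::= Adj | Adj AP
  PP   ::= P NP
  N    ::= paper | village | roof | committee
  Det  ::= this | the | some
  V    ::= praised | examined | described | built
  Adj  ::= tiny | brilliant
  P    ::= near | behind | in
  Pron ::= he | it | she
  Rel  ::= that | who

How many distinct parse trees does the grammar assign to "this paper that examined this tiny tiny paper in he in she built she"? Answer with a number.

Two of the 9 distinct bracketings:
[S [NP [NP [Det this] [N paper]] [RelC [Rel that] [VP [V examined] [NP [NP [Det this] [AP [Adj tiny] [AP [Adj tiny]]] [N paper]] [PP [P in] [NP [NP [Pron he]] [PP [P in] [NP [Pron she]]]]]]]]] [VP [V built] [NP [Pron she]]]]
[S [NP [NP [Det this] [N paper]] [RelC [Rel that] [VP [V examined] [NP [NP [NP [Det this] [AP [Adj tiny] [AP [Adj tiny]]] [N paper]] [PP [P in] [NP [Pron he]]]] [PP [P in] [NP [Pron she]]]]]]] [VP [V built] [NP [Pron she]]]]
The trees differ in how a recursive rule is bracketed over the same span.

9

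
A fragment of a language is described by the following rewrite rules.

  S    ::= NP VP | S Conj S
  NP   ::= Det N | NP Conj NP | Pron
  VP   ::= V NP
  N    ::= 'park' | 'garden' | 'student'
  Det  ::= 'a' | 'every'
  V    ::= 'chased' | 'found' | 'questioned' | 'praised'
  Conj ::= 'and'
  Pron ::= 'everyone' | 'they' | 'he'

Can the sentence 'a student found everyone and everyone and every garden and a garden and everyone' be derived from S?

[S [NP [Det a] [N student]] [VP [V found] [NP [NP [Pron everyone]] [Conj and] [NP [NP [Pron everyone]] [Conj and] [NP [NP [Det every] [N garden]] [Conj and] [NP [NP [Det a] [N garden]] [Conj and] [NP [Pron everyone]]]]]]]]
Each bracket corresponds to one application of a listed rule, so the string is derivable from S.

Grammatical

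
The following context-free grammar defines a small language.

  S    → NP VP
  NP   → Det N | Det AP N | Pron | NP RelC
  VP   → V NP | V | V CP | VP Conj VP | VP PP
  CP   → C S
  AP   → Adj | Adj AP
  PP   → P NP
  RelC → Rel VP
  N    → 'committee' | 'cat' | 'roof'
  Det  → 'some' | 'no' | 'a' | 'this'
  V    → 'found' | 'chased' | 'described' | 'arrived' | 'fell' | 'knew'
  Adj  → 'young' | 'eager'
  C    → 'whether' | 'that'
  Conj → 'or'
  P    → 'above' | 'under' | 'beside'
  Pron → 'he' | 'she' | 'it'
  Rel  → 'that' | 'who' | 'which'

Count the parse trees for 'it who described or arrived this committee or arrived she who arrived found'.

4

Two of the 4 distinct bracketings:
[S [NP [NP [Pron it]] [RelC [Rel who] [VP [VP [V described]] [Conj or] [VP [VP [V arrived] [NP [Det this] [N committee]]] [Conj or] [VP [V arrived] [NP [NP [Pron she]] [RelC [Rel who] [VP [V arrived]]]]]]]]] [VP [V found]]]
[S [NP [NP [Pron it]] [RelC [Rel who] [VP [VP [VP [V described]] [Conj or] [VP [V arrived] [NP [Det this] [N committee]]]] [Conj or] [VP [V arrived] [NP [NP [Pron she]] [RelC [Rel who] [VP [V arrived]]]]]]]] [VP [V found]]]
The trees differ in how a recursive rule is bracketed over the same span.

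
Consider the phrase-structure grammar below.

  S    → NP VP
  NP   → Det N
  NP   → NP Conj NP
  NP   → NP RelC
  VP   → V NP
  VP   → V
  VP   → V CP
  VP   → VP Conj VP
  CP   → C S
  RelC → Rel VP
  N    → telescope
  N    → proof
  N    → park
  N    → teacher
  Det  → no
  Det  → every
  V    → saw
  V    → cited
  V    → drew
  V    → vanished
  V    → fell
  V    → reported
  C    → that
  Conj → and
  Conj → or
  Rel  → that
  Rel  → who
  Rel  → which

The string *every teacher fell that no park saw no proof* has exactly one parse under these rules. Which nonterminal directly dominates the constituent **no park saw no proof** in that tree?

CP

[S [NP [Det every] [N teacher]] [VP [V fell] [CP [C that] [S [NP [Det no] [N park]] [VP [V saw] [NP [Det no] [N proof]]]]]]]
The span 'no park saw no proof' is the S node built by S → NP VP.
Its mother is the CP built by CP → C S.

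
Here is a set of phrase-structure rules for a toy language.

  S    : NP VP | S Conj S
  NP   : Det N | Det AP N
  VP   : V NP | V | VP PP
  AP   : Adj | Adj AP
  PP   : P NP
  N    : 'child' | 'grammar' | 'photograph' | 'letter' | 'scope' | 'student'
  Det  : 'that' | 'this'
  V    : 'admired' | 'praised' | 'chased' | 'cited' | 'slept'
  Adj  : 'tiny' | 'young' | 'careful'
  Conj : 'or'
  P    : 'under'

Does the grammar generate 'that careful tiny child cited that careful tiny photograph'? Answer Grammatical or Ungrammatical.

S
  NP
    Det: that
    AP
      Adj: careful
      AP
        Adj: tiny
    N: child
  VP
    V: cited
    NP
      Det: that
      AP
        Adj: careful
        AP
          Adj: tiny
      N: photograph
The bracketing above is licensed at every node by one of the given productions, with S at the root.

Grammatical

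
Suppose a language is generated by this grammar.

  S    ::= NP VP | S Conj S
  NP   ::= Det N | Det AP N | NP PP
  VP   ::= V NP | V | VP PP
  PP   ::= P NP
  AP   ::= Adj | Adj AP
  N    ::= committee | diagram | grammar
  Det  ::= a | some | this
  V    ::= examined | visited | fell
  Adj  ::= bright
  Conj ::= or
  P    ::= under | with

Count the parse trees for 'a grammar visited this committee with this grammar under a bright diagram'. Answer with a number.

5

Two of the 5 distinct bracketings:
[S [NP [Det a] [N grammar]] [VP [V visited] [NP [NP [Det this] [N committee]] [PP [P with] [NP [NP [Det this] [N grammar]] [PP [P under] [NP [Det a] [AP [Adj bright]] [N diagram]]]]]]]]
[S [NP [Det a] [N grammar]] [VP [V visited] [NP [NP [NP [Det this] [N committee]] [PP [P with] [NP [Det this] [N grammar]]]] [PP [P under] [NP [Det a] [AP [Adj bright]] [N diagram]]]]]]
The trees differ in how a recursive rule is bracketed over the same span.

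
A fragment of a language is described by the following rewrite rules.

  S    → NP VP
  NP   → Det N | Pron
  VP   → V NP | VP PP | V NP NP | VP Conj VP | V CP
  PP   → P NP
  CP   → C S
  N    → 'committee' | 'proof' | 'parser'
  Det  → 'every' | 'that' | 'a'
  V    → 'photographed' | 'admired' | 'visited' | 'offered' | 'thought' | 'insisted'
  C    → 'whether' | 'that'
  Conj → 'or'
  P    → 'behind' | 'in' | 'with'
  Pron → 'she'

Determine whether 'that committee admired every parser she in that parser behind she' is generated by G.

Grammatical

S
  NP
    Det: that
    N: committee
  VP
    VP
      VP
        V: admired
        NP
          Det: every
          N: parser
        NP
          Pron: she
      PP
        P: in
        NP
          Det: that
          N: parser
    PP
      P: behind
      NP
        Pron: she
Every word is introduced by a lexical rule and the phrasal rules combine the resulting categories into a single S.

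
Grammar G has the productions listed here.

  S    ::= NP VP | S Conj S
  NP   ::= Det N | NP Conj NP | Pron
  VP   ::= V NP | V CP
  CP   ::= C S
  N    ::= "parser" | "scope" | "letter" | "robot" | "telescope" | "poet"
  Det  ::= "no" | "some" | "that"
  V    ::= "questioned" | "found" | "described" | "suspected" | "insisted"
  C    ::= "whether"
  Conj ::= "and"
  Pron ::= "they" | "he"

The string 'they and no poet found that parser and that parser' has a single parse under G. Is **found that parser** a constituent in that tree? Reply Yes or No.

[S [NP [NP [Pron they]] [Conj and] [NP [Det no] [N poet]]] [VP [V found] [NP [NP [Det that] [N parser]] [Conj and] [NP [Det that] [N parser]]]]]
The smallest constituent containing 'found that parser' is the VP spanning 'found that parser and that parser'; no single node in the tree dominates exactly the given words.

No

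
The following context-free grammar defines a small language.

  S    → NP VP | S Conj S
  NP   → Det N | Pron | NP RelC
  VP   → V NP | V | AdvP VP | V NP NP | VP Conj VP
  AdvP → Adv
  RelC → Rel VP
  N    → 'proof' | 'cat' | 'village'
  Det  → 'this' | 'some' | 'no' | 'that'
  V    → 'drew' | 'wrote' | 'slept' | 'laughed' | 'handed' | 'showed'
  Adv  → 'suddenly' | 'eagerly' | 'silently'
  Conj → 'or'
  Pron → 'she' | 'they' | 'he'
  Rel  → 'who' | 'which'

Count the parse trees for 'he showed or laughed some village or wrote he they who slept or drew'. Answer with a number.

Two of the 7 distinct bracketings:
[S [NP [Pron he]] [VP [VP [V showed]] [Conj or] [VP [VP [V laughed] [NP [Det some] [N village]]] [Conj or] [VP [V wrote] [NP [Pron he]] [NP [NP [Pron they]] [RelC [Rel who] [VP [VP [V slept]] [Conj or] [VP [V drew]]]]]]]]]
[S [NP [Pron he]] [VP [VP [V showed]] [Conj or] [VP [VP [V laughed] [NP [Det some] [N village]]] [Conj or] [VP [VP [V wrote] [NP [Pron he]] [NP [NP [Pron they]] [RelC [Rel who] [VP [V slept]]]]] [Conj or] [VP [V drew]]]]]]
The trees differ in how a recursive rule is bracketed over the same span.

7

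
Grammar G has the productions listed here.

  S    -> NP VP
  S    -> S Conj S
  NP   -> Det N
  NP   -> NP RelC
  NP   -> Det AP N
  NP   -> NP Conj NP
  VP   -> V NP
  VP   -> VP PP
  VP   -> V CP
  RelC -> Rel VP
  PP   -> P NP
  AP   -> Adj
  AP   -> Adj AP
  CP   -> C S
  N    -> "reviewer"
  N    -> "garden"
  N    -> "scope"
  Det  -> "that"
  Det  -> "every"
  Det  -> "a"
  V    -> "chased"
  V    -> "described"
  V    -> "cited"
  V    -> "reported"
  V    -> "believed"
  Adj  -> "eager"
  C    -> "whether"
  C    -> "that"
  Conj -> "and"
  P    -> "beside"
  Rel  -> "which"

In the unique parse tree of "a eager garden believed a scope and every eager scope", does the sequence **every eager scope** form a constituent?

[S [NP [Det a] [AP [Adj eager]] [N garden]] [VP [V believed] [NP [NP [Det a] [N scope]] [Conj and] [NP [Det every] [AP [Adj eager]] [N scope]]]]]
The words 'every eager scope' are exhaustively dominated by a single NP node (built by NP → Det AP N), so they form a constituent.

Yes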